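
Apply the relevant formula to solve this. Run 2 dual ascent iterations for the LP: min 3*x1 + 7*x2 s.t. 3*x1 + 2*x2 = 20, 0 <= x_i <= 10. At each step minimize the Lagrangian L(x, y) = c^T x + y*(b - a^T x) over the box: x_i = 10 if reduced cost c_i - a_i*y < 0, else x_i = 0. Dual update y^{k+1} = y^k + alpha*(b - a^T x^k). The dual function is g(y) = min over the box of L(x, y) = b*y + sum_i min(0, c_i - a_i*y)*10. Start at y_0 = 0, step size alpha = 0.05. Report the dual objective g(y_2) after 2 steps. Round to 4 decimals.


Dual ascent for LP: min 3*x1 + 7*x2, 3*x1 + 2*x2 = 20, 0 <= x_i <= 10
Step 1: y^k = 0.0, reduced costs: (3.0, 7.0)
  x^k = (0.0, 0.0), subgradient = b - a^T x = 20.0
  y^{k+1} = 0.0 + 0.05*20.0 = 1.0
Step 2: y^k = 1.0, reduced costs: (0.0, 5.0)
  x^k = (0.0, 0.0), subgradient = b - a^T x = 20.0
  y^{k+1} = 1.0 + 0.05*20.0 = 2.0
Dual objective at y_2 = 2.0: reduced costs (-3.0, 3.0), box minimizer x = (10.0, 0.0)
g(y_2) = b*y + (c1 - a1*y)*x1 + (c2 - a2*y)*x2 = 20*2.0 + (-3.0)*10.0 + 3.0*0.0 = 40.0 - 30.0 + 0.0 = 10.0


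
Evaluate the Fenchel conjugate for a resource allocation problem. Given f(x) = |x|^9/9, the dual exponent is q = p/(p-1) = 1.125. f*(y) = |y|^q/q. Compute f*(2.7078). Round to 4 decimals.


The conjugate exponent q satisfies 1/p + 1/q = 1.
p = 9, so q = 9/(9 - 1) = 1.125
|y|^q = 2.7078^1.125 = 3.0669
f*(2.7078) = 3.0669 / 1.125 = 2.7261


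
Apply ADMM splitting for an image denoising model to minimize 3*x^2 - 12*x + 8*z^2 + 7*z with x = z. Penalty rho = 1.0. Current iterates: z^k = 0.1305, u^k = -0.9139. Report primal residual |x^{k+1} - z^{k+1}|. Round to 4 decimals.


ADMM iteration with rho = 1.0, z^k = 0.1305, u^k = -0.9139
Step 1: x-update.
Minimize 3*x^2 - 12*x + (1.0/2)*(x - 0.1305 - 0.9139)^2
FOC: (2*3 + 1.0)*x = 12 + 1.0*(0.1305 + 0.9139)
x^{k+1} = 1.8635
Step 2: z-update.
Minimize 8*z^2 + 7*z + (1.0/2)*(1.8635 - z - 0.9139)^2
FOC: (2*8 + 1.0)*z = -7 + 1.0*(1.8635 - 0.9139)
z^{k+1} = -0.3559
Step 3: u-update.
u^{k+1} = -0.9139 + 1.8635 + 0.3559 = 1.3055
Step 4: Primal residual = |1.8635 + 0.3559| = 2.2194


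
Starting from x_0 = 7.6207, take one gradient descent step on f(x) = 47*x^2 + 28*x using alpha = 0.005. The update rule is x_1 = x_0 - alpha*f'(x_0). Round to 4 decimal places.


We compute the gradient at x_0 and apply the update.
f'(x) = 94*x + 28
f'(7.6207) = 94*7.6207 + 28 = 744.3458
x_1 = 7.6207 - 0.005*744.3458 = 3.899


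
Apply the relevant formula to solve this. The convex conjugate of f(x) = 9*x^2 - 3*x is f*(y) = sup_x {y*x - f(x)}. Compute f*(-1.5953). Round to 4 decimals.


f*(y) = sup_x {y*x - a*x^2 - b*x} = sup_x {(y-b)*x - a*x^2}
FOC: (y - b) - 2a*x = 0 => x* = (y - b)/(2a)
x* = (-1.5953 + 3)/(2*9) = 0.078
f*(-1.5953) = (y-b)^2/(4a) = (-1.5953 + 3)^2/(4*9)
= 1.9732/36 = 0.0548


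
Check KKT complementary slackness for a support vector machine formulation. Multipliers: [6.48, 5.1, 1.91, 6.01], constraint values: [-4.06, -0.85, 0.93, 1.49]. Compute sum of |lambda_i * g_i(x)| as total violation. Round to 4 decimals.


KKT complementary slackness check:
lambda_1 * g_1 = 6.48 * -4.06 = -26.3088
lambda_2 * g_2 = 5.1 * -0.85 = -4.335
lambda_3 * g_3 = 1.91 * 0.93 = 1.7763
lambda_4 * g_4 = 6.01 * 1.49 = 8.9549
Total violation = 26.3088 + 4.335 + 1.7763 + 8.9549 = 41.375


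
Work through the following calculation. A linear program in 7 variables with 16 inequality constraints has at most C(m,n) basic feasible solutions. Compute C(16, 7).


Each vertex corresponds to some choice of n active constraints out of m, so the number of vertices is at most C(m, n) = m! / (n!(m-n)!).
m = 16, n = 7
Numerator: 16 * 15 * 14 * 13 * 12 * 11 * 10
Denominator: 7! = 5040
C(16, 7) = 11440


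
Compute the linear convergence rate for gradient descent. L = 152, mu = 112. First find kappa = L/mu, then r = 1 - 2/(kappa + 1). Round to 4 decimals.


Step 1: Compute the condition number.
kappa = L/mu = 152/112 = 1.3571
Step 2: Compute the convergence rate.
r = 1 - 2/(kappa + 1) = 1 - 2*mu/(L + mu) = (L - mu)/(L + mu) = 40/264 = 0.1515


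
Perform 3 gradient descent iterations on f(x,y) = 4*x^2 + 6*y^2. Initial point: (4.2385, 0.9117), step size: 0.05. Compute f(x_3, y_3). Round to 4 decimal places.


Gradient descent on f(x,y) = 4*x^2 + 6*y^2.
Starting point: (4.2385, 0.9117), alpha = 0.05
Step 1: grad_x = 2*4*4.2385 = 33.908, grad_y = 2*6*0.9117 = 10.9404
  x_1 = 4.2385 - 0.05*33.908 = 2.5431
  y_1 = 0.9117 - 0.05*10.9404 = 0.3647
Step 2: grad_x = 2*4*2.5431 = 20.3448, grad_y = 2*6*0.3647 = 4.3762
  x_2 = 2.5431 - 0.05*20.3448 = 1.5259
  y_2 = 0.3647 - 0.05*4.3762 = 0.1459
Step 3: grad_x = 2*4*1.5259 = 12.2069, grad_y = 2*6*0.1459 = 1.7505
  x_3 = 1.5259 - 0.05*12.2069 = 0.9155
  y_3 = 0.1459 - 0.05*1.7505 = 0.0583
f(0.9155, 0.0583) = 4*0.9155^2 + 6*0.0583^2 = 3.3731


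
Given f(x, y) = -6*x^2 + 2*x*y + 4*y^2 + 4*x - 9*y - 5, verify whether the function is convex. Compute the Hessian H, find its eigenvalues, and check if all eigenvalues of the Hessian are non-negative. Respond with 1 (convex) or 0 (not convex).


The Hessian of f(x,y) = -6*x^2 + 2*x*y + 4*y^2 + 4*x - 9*y - 5 is:
H = [[-12, 2], [2, 8]]
Trace = -12 + 8 = -4
Determinant = -12*8 - (2)^2 = -100
Discriminant = (-4)^2 - 4*-100 = 416.0
Eigenvalues: lambda_1 = -12.198, lambda_2 = 8.198
The function is not convex.

0


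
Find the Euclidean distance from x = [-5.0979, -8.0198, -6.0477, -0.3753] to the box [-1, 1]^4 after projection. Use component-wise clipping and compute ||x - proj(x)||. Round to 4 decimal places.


Project each component onto [-1, 1].
clip(-5.0979) = -1.0, clip(-8.0198) = -1.0, clip(-6.0477) = -1.0, clip(-0.3753) = -0.3753
Projection = [-1.0, -1.0, -1.0, -0.3753]
Squared diffs: [16.7928, 49.2776, 25.4793, 0.0]
Distance = sqrt(91.5497) = 9.5682


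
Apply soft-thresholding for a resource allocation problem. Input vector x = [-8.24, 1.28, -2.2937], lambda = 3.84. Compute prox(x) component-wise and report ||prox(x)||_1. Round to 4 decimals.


Soft-thresholding with lambda = 3.84:
prox(-8.24) = sign(-8.24)*max(|-8.24| - 3.84, 0) = -4.4
prox(1.28) = sign(1.28)*max(|1.28| - 3.84, 0) = 0.0
prox(-2.2937) = sign(-2.2937)*max(|-2.2937| - 3.84, 0) = 0.0
prox(x) = [-4.4, 0.0, 0.0]
||prox(x)||_1 = 4.4 + 0.0 + 0.0 = 4.4


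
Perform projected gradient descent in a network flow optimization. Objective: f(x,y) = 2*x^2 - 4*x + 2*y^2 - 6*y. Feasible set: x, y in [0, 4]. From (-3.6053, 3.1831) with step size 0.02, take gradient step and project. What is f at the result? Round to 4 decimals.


Step 1: Compute gradient at (-3.6053, 3.1831).
grad_x = 2*2*-3.6053 - 4 = -18.4212
grad_y = 2*2*3.1831 - 6 = 6.7324
Step 2: Gradient step.
x_raw = -3.6053 - 0.02*-18.4212 = -3.2369
y_raw = 3.1831 - 0.02*6.7324 = 3.0485
Step 3: Project onto [0, 4].
x_proj = clip(-3.2369) = 0.0
y_proj = clip(3.0485) = 3.0485
Step 4: Evaluate f.
f(0.0, 3.0485) = 0.2954


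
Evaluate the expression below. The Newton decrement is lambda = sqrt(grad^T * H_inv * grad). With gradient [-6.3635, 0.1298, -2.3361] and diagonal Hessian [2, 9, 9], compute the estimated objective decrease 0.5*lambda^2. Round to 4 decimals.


Step 1: H is diagonal, so H^(-1) * g = [-3.1818, 0.0144, -0.2596].
Step 2: g^T H^(-1) g = sum_i g_i^2 / H_ii
  = (-6.3635)^2/2 + (0.1298)^2/9 + (-2.3361)^2/9
  = 20.2471 + 0.0019 + 0.6064 = 20.8553
Step 3: Objective decrease = 0.5 * g^T H^(-1) g = 10.4277


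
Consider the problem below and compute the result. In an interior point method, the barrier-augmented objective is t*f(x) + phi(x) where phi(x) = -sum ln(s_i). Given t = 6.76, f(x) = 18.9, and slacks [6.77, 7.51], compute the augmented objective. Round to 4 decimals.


Step 1: Compute log-barrier.
ln values: [1.9125, 2.0162]
phi = -(1.9125 + 2.0162) = -3.9287
Step 2: Compute augmented objective.
t*f(x) = 6.76*18.9 = 127.764
Total = 127.764 - 3.9287 = 123.8353


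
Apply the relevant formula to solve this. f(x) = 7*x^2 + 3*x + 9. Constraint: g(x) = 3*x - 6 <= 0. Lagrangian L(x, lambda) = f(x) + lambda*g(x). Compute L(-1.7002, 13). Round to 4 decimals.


Step 1: Evaluate f(x).
f(-1.7002) = 7*(-1.7002)^2 + 3*(-1.7002) + 9 = 24.1342
Step 2: Evaluate g(x).
g(-1.7002) = 3*-1.7002 - 6 = -11.1006
Step 3: Compute Lagrangian.
L = 24.1342 + 13*-11.1006 = -120.1736


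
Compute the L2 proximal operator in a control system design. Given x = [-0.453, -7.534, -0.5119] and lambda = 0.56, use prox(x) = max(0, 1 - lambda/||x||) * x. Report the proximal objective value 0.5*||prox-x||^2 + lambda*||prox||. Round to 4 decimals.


Step 1: Compute ||x||.
||x|| = 7.5649
Step 2: Compute scaling factor.
scale = max(0, 1 - 0.56/7.5649) = 0.926
Step 3: prox(x) = [-0.4195, -6.9763, -0.474]
||prox(x)|| = 7.0049
Step 4: Proximal objective.
0.5*||prox-x||^2 = 0.1568
lambda*||prox|| = 3.9227
Total = 4.0796


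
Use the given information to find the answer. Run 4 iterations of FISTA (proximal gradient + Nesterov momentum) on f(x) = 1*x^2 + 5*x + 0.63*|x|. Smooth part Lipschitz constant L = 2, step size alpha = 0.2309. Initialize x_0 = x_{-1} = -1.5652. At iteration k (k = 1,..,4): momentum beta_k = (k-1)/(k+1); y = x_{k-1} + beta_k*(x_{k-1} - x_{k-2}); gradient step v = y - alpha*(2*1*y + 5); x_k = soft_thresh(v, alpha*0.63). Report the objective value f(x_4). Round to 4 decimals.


FISTA on f(x) = 1*x^2 + 5*x + 0.63*|x|
L = 2, alpha = 0.2309
Iteration 1: beta = 0.0, y = -1.5652 + 0.0*(-1.5652 + 1.5652) = -1.5652
  grad(y) = 1.8696, v = y - alpha*grad = -1.9969
  prox(v) = soft_thresh(-1.9969, 0.1455) = -1.8514
Iteration 2: beta = 0.3333, y = -1.8514 + 0.3333*(-1.8514 + 1.5652) = -1.9468
  grad(y) = 1.1063, v = y - alpha*grad = -2.2023
  prox(v) = soft_thresh(-2.2023, 0.1455) = -2.0568
Iteration 3: beta = 0.5, y = -2.0568 + 0.5*(-2.0568 + 1.8514) = -2.1595
  grad(y) = 0.681, v = y - alpha*grad = -2.3168
  prox(v) = soft_thresh(-2.3168, 0.1455) = -2.1713
Iteration 4: beta = 0.6, y = -2.1713 + 0.6*(-2.1713 + 2.0568) = -2.24
  grad(y) = 0.5201, v = y - alpha*grad = -2.36
  prox(v) = soft_thresh(-2.36, 0.1455) = -2.2146
f(x_4) = 1*(-2.2146)^2 + 5*(-2.2146) + 0.63*|-2.2146| = -4.7733


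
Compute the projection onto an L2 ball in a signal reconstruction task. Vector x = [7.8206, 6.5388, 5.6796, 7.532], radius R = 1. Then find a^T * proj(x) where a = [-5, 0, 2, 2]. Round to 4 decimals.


Step 1: Compute ||x|| (intermediates to 6 decimals).
||x|| = sqrt(7.8206^2 + 6.5388^2 + 5.6796^2 + 7.532^2) = 13.889081
Step 2: Project.
Since ||x|| > R, scale = R/||x|| = 1/13.889081 = 0.071999, proj(x) = scale * x
proj(x) = [0.563075, 0.470787, 0.408926, 0.542296]
Step 3: Dot product.
a^T * proj(x) = -5*0.563075 + 0*0.470787 + 2*0.408926 + 2*0.542296 = -0.9129


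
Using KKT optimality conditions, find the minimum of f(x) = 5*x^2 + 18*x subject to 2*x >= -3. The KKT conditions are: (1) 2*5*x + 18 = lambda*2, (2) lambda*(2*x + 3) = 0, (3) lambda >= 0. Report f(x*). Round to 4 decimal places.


Step 1: Try lambda = 0 (constraint inactive).
x_unc = -18/(2*5) = -1.8
Check: 2*-1.8 = -3.6 < -3 -- violated!
Step 2: Constraint must be active: 2*x = -3
x* = -3/2 = -1.5
lambda = (2*5*(-1.5) + 18)/2 = 1.5
Step 3: Compute optimal value.
f(x*) = 5*(-1.5)^2 + 18*(-1.5) = -15.75


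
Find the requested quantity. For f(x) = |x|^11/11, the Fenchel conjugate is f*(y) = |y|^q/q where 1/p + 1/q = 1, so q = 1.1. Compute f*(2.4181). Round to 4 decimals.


The conjugate exponent q satisfies 1/p + 1/q = 1.
p = 11, so q = 11/(11 - 1) = 1.1
|y|^q = 2.4181^1.1 = 2.6413
f*(2.4181) = 2.6413 / 1.1 = 2.4012


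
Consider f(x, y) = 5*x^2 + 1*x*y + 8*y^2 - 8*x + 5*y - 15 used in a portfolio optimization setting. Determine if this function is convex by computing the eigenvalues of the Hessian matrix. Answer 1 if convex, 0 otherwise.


The Hessian of f(x,y) = 5*x^2 + 1*x*y + 8*y^2 - 8*x + 5*y - 15 is:
H = [[10, 1], [1, 16]]
Trace = 10 + 16 = 26
Determinant = 10*16 - (1)^2 = 159
Discriminant = (26)^2 - 4*159 = 40.0
Eigenvalues: lambda_1 = 9.8377, lambda_2 = 16.1623
The function is convex.

1


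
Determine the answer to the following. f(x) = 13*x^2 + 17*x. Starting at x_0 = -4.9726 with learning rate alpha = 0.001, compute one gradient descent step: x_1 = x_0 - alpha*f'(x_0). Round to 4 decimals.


We compute the gradient at x_0 and apply the update.
f'(x) = 26*x + 17
f'(-4.9726) = 26*-4.9726 + 17 = -112.2876
x_1 = -4.9726 - 0.001*-112.2876 = -4.8603


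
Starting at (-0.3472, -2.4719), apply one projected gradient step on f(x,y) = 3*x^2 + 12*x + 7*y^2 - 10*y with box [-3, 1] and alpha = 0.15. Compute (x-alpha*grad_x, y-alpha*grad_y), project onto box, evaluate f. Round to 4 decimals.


Step 1: Compute gradient at (-0.3472, -2.4719).
grad_x = 2*3*-0.3472 + 12 = 9.9168
grad_y = 2*7*-2.4719 - 10 = -44.6066
Step 2: Gradient step.
x_raw = -0.3472 - 0.15*9.9168 = -1.8347
y_raw = -2.4719 - 0.15*-44.6066 = 4.2191
Step 3: Project onto [-3, 1].
x_proj = clip(-1.8347) = -1.8347
y_proj = clip(4.2191) = 1.0
Step 4: Evaluate f.
f(-1.8347, 1.0) = -14.918


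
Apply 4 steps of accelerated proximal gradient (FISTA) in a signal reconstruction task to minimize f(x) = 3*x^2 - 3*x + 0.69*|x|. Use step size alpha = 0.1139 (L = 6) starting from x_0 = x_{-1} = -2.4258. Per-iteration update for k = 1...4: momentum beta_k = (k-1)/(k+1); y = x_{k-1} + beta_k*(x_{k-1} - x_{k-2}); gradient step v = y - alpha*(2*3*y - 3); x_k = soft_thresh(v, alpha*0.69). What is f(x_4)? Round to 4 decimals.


FISTA on f(x) = 3*x^2 - 3*x + 0.69*|x|
L = 6, alpha = 0.1139
Iteration 1: beta = 0.0, y = -2.4258 + 0.0*(-2.4258 + 2.4258) = -2.4258
  grad(y) = -17.5548, v = y - alpha*grad = -0.4263
  prox(v) = soft_thresh(-0.4263, 0.0786) = -0.3477
Iteration 2: beta = 0.3333, y = -0.3477 + 0.3333*(-0.3477 + 2.4258) = 0.345
  grad(y) = -0.9301, v = y - alpha*grad = 0.4509
  prox(v) = soft_thresh(0.4509, 0.0786) = 0.3723
Iteration 3: beta = 0.5, y = 0.3723 + 0.5*(0.3723 + 0.3477) = 0.7324
  grad(y) = 1.3941, v = y - alpha*grad = 0.5736
  prox(v) = soft_thresh(0.5736, 0.0786) = 0.495
Iteration 4: beta = 0.6, y = 0.495 + 0.6*(0.495 - 0.3723) = 0.5686
  grad(y) = 0.4113, v = y - alpha*grad = 0.5217
  prox(v) = soft_thresh(0.5217, 0.0786) = 0.4431
f(x_4) = 3*0.4431^2 - 3*0.4431 + 0.69*|0.4431| = -0.4345


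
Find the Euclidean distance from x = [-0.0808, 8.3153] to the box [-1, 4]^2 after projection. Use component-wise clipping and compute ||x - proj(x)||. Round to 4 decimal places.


Project each component onto [-1, 4].
clip(-0.0808) = -0.0808, clip(8.3153) = 4.0
Projection = [-0.0808, 4.0]
Squared diffs: [0.0, 18.6218]
Distance = sqrt(18.6218) = 4.3153


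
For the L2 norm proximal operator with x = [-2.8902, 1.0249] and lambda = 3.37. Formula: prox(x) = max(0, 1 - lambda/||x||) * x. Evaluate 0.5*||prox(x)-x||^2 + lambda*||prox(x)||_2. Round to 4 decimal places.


Step 1: Compute ||x||.
||x|| = 3.0665
Step 2: Compute scaling factor.
scale = max(0, 1 - 3.37/3.0665) = 0.0
Step 3: prox(x) = [-0.0, 0.0]
||prox(x)|| = 0.0
Step 4: Proximal objective.
0.5*||prox-x||^2 = 4.7018
lambda*||prox|| = 0.0
Total = 4.7018


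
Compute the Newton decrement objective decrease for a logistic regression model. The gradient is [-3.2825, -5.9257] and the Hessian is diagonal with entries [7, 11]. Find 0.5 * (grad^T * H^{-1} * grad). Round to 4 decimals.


Step 1: H is diagonal, so H^(-1) * g = [-0.4689, -0.5387].
Step 2: g^T H^(-1) g = sum_i g_i^2 / H_ii
  = (-3.2825)^2/7 + (-5.9257)^2/11
  = 1.5393 + 3.1922 = 4.7314
Step 3: Objective decrease = 0.5 * g^T H^(-1) g = 2.3657


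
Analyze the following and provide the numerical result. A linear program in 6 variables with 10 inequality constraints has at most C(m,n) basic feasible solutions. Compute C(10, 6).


Each vertex corresponds to some choice of n active constraints out of m, so the number of vertices is at most C(m, n) = m! / (n!(m-n)!).
m = 10, n = 6
Numerator: 10 * 9 * 8 * 7 * 6 * 5
Denominator: 6! = 720
C(10, 6) = 210


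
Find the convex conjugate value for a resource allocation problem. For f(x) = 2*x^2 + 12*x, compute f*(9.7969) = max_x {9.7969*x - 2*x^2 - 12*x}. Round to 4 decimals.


f*(y) = sup_x {y*x - a*x^2 - b*x} = sup_x {(y-b)*x - a*x^2}
FOC: (y - b) - 2a*x = 0 => x* = (y - b)/(2a)
x* = (9.7969 - 12)/(2*2) = -0.5508
f*(9.7969) = (y-b)^2/(4a) = (9.7969 - 12)^2/(4*2)
= 4.8536/8 = 0.6067


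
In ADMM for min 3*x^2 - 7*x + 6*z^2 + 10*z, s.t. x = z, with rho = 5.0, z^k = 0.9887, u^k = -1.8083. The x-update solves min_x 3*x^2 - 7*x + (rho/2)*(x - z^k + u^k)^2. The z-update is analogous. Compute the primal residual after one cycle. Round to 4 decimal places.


ADMM iteration with rho = 5.0, z^k = 0.9887, u^k = -1.8083
Step 1: x-update.
Minimize 3*x^2 - 7*x + (5.0/2)*(x - 0.9887 - 1.8083)^2
FOC: (2*3 + 5.0)*x = 7 + 5.0*(0.9887 + 1.8083)
x^{k+1} = 1.9077
Step 2: z-update.
Minimize 6*z^2 + 10*z + (5.0/2)*(1.9077 - z - 1.8083)^2
FOC: (2*6 + 5.0)*z = -10 + 5.0*(1.9077 - 1.8083)
z^{k+1} = -0.559
Step 3: u-update.
u^{k+1} = -1.8083 + 1.9077 + 0.559 = 0.6584
Step 4: Primal residual = |1.9077 + 0.559| = 2.4667


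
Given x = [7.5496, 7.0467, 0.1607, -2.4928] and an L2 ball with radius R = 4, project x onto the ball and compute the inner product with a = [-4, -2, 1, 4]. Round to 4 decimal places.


Step 1: Compute ||x|| (intermediates to 6 decimals).
||x|| = sqrt(7.5496^2 + 7.0467^2 + 0.1607^2 + (-2.4928)^2) = 10.62508
Step 2: Project.
Since ||x|| > R, scale = R/||x|| = 4/10.62508 = 0.376468, proj(x) = scale * x
proj(x) = [2.842183, 2.652857, 0.060498, -0.938459]
Step 3: Dot product.
a^T * proj(x) = -4*2.842183 - 2*2.652857 + 1*0.060498 + 4*(-0.938459) = -20.3678


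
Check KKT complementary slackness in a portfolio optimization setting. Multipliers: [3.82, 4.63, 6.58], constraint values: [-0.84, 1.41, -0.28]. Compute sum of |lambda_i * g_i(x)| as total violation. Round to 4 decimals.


KKT complementary slackness check:
lambda_1 * g_1 = 3.82 * -0.84 = -3.2088
lambda_2 * g_2 = 4.63 * 1.41 = 6.5283
lambda_3 * g_3 = 6.58 * -0.28 = -1.8424
Total violation = 3.2088 + 6.5283 + 1.8424 = 11.5795


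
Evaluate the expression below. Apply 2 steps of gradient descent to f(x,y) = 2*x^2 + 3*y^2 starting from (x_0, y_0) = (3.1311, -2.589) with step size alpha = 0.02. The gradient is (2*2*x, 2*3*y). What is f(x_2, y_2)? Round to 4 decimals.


Gradient descent on f(x,y) = 2*x^2 + 3*y^2.
Starting point: (3.1311, -2.589), alpha = 0.02
Step 1: grad_x = 2*2*3.1311 = 12.5244, grad_y = 2*3*-2.589 = -15.534
  x_1 = 3.1311 - 0.02*12.5244 = 2.8806
  y_1 = -2.589 - 0.02*-15.534 = -2.2783
Step 2: grad_x = 2*2*2.8806 = 11.5224, grad_y = 2*3*-2.2783 = -13.6699
  x_2 = 2.8806 - 0.02*11.5224 = 2.6502
  y_2 = -2.2783 - 0.02*-13.6699 = -2.0049
f(2.6502, -2.0049) = 2*2.6502^2 + 3*(-2.0049)^2 = 26.1059


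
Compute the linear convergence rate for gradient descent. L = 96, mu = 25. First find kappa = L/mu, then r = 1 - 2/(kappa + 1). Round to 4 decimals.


Step 1: Compute the condition number.
kappa = L/mu = 96/25 = 3.84
Step 2: Compute the convergence rate.
r = 1 - 2/(kappa + 1) = 1 - 2*mu/(L + mu) = (L - mu)/(L + mu) = 71/121 = 0.5868


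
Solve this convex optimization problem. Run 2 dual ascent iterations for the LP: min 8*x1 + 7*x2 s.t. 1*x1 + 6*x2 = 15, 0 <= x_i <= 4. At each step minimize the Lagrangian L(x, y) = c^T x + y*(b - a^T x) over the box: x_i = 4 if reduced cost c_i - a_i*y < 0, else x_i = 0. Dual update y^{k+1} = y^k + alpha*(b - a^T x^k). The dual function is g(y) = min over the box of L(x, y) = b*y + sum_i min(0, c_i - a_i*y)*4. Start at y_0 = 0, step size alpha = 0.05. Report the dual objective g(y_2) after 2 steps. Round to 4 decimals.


Dual ascent for LP: min 8*x1 + 7*x2, 1*x1 + 6*x2 = 15, 0 <= x_i <= 4
Step 1: y^k = 0.0, reduced costs: (8.0, 7.0)
  x^k = (0.0, 0.0), subgradient = b - a^T x = 15.0
  y^{k+1} = 0.0 + 0.05*15.0 = 0.75
Step 2: y^k = 0.75, reduced costs: (7.25, 2.5)
  x^k = (0.0, 0.0), subgradient = b - a^T x = 15.0
  y^{k+1} = 0.75 + 0.05*15.0 = 1.5
Dual objective at y_2 = 1.5: reduced costs (6.5, -2.0), box minimizer x = (0.0, 4.0)
g(y_2) = b*y + (c1 - a1*y)*x1 + (c2 - a2*y)*x2 = 15*1.5 + 6.5*0.0 + (-2.0)*4.0 = 22.5 + 0.0 - 8.0 = 14.5


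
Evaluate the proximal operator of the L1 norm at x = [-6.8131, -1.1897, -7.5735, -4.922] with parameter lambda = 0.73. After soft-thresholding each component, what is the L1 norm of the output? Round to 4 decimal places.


Soft-thresholding with lambda = 0.73:
prox(-6.8131) = sign(-6.8131)*max(|-6.8131| - 0.73, 0) = -6.0831
prox(-1.1897) = sign(-1.1897)*max(|-1.1897| - 0.73, 0) = -0.4597
prox(-7.5735) = sign(-7.5735)*max(|-7.5735| - 0.73, 0) = -6.8435
prox(-4.922) = sign(-4.922)*max(|-4.922| - 0.73, 0) = -4.192
prox(x) = [-6.0831, -0.4597, -6.8435, -4.192]
||prox(x)||_1 = 6.0831 + 0.4597 + 6.8435 + 4.192 = 17.5783


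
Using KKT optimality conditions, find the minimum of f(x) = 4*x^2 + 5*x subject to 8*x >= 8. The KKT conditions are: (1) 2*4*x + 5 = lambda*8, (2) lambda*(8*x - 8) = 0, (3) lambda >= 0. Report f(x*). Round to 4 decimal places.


Step 1: Try lambda = 0 (constraint inactive).
x_unc = -5/(2*4) = -0.625
Check: 8*-0.625 = -5.0 < 8 -- violated!
Step 2: Constraint must be active: 8*x = 8
x* = 8/8 = 1.0
lambda = (2*4*1.0 + 5)/8 = 1.625
Step 3: Compute optimal value.
f(x*) = 4*1.0^2 + 5*1.0 = 9.0


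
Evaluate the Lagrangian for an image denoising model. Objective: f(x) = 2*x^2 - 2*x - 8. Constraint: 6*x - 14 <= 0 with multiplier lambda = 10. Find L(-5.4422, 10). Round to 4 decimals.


Step 1: Evaluate f(x).
f(-5.4422) = 2*(-5.4422)^2 - 2*(-5.4422) - 8 = 62.1195
Step 2: Evaluate g(x).
g(-5.4422) = 6*-5.4422 - 14 = -46.6532
Step 3: Compute Lagrangian.
L = 62.1195 + 10*-46.6532 = -404.4125


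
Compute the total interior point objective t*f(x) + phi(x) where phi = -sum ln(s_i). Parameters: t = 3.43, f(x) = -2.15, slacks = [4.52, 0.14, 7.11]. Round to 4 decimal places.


Step 1: Compute log-barrier.
ln values: [1.5085, -1.9661, 1.9615]
phi = -(1.5085 - 1.9661 + 1.9615) = -1.5039
Step 2: Compute augmented objective.
t*f(x) = 3.43*-2.15 = -7.3745
Total = -7.3745 - 1.5039 = -8.8784


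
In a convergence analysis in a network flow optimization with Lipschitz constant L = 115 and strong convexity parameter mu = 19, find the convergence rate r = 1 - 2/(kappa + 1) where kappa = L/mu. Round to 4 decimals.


Step 1: Compute the condition number.
kappa = L/mu = 115/19 = 6.0526
Step 2: Compute the convergence rate.
r = 1 - 2/(kappa + 1) = 1 - 2*mu/(L + mu) = (L - mu)/(L + mu) = 96/134 = 0.7164


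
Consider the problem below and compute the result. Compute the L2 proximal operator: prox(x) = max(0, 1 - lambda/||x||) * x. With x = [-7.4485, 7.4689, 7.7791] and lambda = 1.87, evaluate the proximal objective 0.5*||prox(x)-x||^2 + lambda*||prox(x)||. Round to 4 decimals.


Step 1: Compute ||x||.
||x|| = 13.1064
Step 2: Compute scaling factor.
scale = max(0, 1 - 1.87/13.1064) = 0.8573
Step 3: prox(x) = [-6.3858, 6.4033, 6.6692]
||prox(x)|| = 11.2364
Step 4: Proximal objective.
0.5*||prox-x||^2 = 1.7485
lambda*||prox|| = 21.0121
Total = 22.7606


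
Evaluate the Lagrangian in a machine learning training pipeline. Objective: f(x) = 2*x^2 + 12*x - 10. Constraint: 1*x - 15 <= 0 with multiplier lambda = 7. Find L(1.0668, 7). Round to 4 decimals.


Step 1: Evaluate f(x).
f(1.0668) = 2*1.0668^2 + 12*1.0668 - 10 = 5.0777
Step 2: Evaluate g(x).
g(1.0668) = 1*1.0668 - 15 = -13.9332
Step 3: Compute Lagrangian.
L = 5.0777 + 7*-13.9332 = -92.4547


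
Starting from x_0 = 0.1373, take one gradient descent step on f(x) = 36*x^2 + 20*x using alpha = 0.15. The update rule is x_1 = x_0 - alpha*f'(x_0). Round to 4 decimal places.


We compute the gradient at x_0 and apply the update.
f'(x) = 72*x + 20
f'(0.1373) = 72*0.1373 + 20 = 29.8856
x_1 = 0.1373 - 0.15*29.8856 = -4.3455


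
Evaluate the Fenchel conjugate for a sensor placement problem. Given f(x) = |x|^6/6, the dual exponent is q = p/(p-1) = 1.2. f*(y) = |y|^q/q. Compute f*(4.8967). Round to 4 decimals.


The conjugate exponent q satisfies 1/p + 1/q = 1.
p = 6, so q = 6/(6 - 1) = 1.2
|y|^q = 4.8967^1.2 = 6.728
f*(4.8967) = 6.728 / 1.2 = 5.6066


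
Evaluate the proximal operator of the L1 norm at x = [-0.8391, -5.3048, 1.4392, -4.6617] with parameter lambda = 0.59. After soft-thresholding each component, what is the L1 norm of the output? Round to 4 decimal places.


Soft-thresholding with lambda = 0.59:
prox(-0.8391) = sign(-0.8391)*max(|-0.8391| - 0.59, 0) = -0.2491
prox(-5.3048) = sign(-5.3048)*max(|-5.3048| - 0.59, 0) = -4.7148
prox(1.4392) = sign(1.4392)*max(|1.4392| - 0.59, 0) = 0.8492
prox(-4.6617) = sign(-4.6617)*max(|-4.6617| - 0.59, 0) = -4.0717
prox(x) = [-0.2491, -4.7148, 0.8492, -4.0717]
||prox(x)||_1 = 0.2491 + 4.7148 + 0.8492 + 4.0717 = 9.8848


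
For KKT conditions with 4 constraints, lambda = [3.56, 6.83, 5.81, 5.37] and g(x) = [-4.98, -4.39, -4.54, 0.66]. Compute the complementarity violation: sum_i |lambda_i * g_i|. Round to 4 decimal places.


KKT complementary slackness check:
lambda_1 * g_1 = 3.56 * -4.98 = -17.7288
lambda_2 * g_2 = 6.83 * -4.39 = -29.9837
lambda_3 * g_3 = 5.81 * -4.54 = -26.3774
lambda_4 * g_4 = 5.37 * 0.66 = 3.5442
Total violation = 17.7288 + 29.9837 + 26.3774 + 3.5442 = 77.6341


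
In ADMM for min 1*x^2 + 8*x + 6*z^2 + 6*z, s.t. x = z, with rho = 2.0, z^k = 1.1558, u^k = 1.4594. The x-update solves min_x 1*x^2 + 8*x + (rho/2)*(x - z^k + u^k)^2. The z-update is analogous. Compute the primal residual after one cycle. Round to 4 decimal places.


ADMM iteration with rho = 2.0, z^k = 1.1558, u^k = 1.4594
Step 1: x-update.
Minimize 1*x^2 + 8*x + (2.0/2)*(x - 1.1558 + 1.4594)^2
FOC: (2*1 + 2.0)*x = -8 + 2.0*(1.1558 - 1.4594)
x^{k+1} = -2.1518
Step 2: z-update.
Minimize 6*z^2 + 6*z + (2.0/2)*(-2.1518 - z + 1.4594)^2
FOC: (2*6 + 2.0)*z = -6 + 2.0*(-2.1518 + 1.4594)
z^{k+1} = -0.5275
Step 3: u-update.
u^{k+1} = 1.4594 - 2.1518 + 0.5275 = -0.1649
Step 4: Primal residual = |-2.1518 + 0.5275| = 1.6243


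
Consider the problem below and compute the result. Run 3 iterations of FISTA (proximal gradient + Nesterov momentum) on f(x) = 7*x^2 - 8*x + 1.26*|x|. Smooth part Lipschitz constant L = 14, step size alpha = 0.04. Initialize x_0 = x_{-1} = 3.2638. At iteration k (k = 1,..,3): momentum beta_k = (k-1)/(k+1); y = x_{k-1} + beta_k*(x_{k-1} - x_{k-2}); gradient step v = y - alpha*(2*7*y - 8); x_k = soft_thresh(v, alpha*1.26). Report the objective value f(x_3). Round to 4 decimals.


FISTA on f(x) = 7*x^2 - 8*x + 1.26*|x|
L = 14, alpha = 0.04
Iteration 1: beta = 0.0, y = 3.2638 + 0.0*(3.2638 - 3.2638) = 3.2638
  grad(y) = 37.6932, v = y - alpha*grad = 1.7561
  prox(v) = soft_thresh(1.7561, 0.0504) = 1.7057
Iteration 2: beta = 0.3333, y = 1.7057 + 0.3333*(1.7057 - 3.2638) = 1.1863
  grad(y) = 8.6081, v = y - alpha*grad = 0.842
  prox(v) = soft_thresh(0.842, 0.0504) = 0.7916
Iteration 3: beta = 0.5, y = 0.7916 + 0.5*(0.7916 - 1.7057) = 0.3345
  grad(y) = -3.3167, v = y - alpha*grad = 0.4672
  prox(v) = soft_thresh(0.4672, 0.0504) = 0.4168
f(x_3) = 7*0.4168^2 - 8*0.4168 + 1.26*|0.4168| = -1.5932


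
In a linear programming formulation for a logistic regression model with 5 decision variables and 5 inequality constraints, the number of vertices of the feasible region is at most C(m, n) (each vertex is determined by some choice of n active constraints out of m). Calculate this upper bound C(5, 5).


Each vertex corresponds to some choice of n active constraints out of m, so the number of vertices is at most C(m, n) = m! / (n!(m-n)!).
m = 5, n = 5
Numerator: 5 * 4 * 3 * 2 * 1
Denominator: 5! = 120
C(5, 5) = 1


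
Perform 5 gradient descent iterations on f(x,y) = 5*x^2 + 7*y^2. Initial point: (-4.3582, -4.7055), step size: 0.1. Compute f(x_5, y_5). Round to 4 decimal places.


Gradient descent on f(x,y) = 5*x^2 + 7*y^2.
Starting point: (-4.3582, -4.7055), alpha = 0.1
Step 1: grad_x = 2*5*-4.3582 = -43.582, grad_y = 2*7*-4.7055 = -65.877
  x_1 = -4.3582 - 0.1*-43.582 = 0.0
  y_1 = -4.7055 - 0.1*-65.877 = 1.8822
Step 2: grad_x = 2*5*0.0 = 0.0, grad_y = 2*7*1.8822 = 26.3508
  x_2 = 0.0 - 0.1*0.0 = 0.0
  y_2 = 1.8822 - 0.1*26.3508 = -0.7529
Step 3: grad_x = 2*5*0.0 = 0.0, grad_y = 2*7*-0.7529 = -10.5403
  x_3 = 0.0 - 0.1*0.0 = 0.0
  y_3 = -0.7529 - 0.1*-10.5403 = 0.3012
Step 4: grad_x = 2*5*0.0 = 0.0, grad_y = 2*7*0.3012 = 4.2161
  x_4 = 0.0 - 0.1*0.0 = 0.0
  y_4 = 0.3012 - 0.1*4.2161 = -0.1205
Step 5: grad_x = 2*5*0.0 = 0.0, grad_y = 2*7*-0.1205 = -1.6865
  x_5 = 0.0 - 0.1*0.0 = 0.0
  y_5 = -0.1205 - 0.1*-1.6865 = 0.0482
f(0.0, 0.0482) = 5*0.0^2 + 7*0.0482^2 = 0.0163


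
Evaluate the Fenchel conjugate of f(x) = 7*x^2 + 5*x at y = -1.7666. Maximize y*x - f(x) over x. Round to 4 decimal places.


f*(y) = sup_x {y*x - a*x^2 - b*x} = sup_x {(y-b)*x - a*x^2}
FOC: (y - b) - 2a*x = 0 => x* = (y - b)/(2a)
x* = (-1.7666 - 5)/(2*7) = -0.4833
f*(-1.7666) = (y-b)^2/(4a) = (-1.7666 - 5)^2/(4*7)
= 45.7869/28 = 1.6352


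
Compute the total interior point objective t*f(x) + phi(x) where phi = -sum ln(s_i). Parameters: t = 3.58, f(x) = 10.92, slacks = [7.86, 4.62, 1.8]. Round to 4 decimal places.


Step 1: Compute log-barrier.
ln values: [2.0618, 1.5304, 0.5878]
phi = -(2.0618 + 1.5304 + 0.5878) = -4.18
Step 2: Compute augmented objective.
t*f(x) = 3.58*10.92 = 39.0936
Total = 39.0936 - 4.18 = 34.9136


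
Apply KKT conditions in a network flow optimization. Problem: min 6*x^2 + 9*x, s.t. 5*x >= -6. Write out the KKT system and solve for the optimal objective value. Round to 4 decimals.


Step 1: Try lambda = 0 (constraint inactive).
Stationarity: 2*6*x + 9 = 0
x* = -9/(2*6) = -0.75
Check constraint: 5*-0.75 = -3.75 >= -6 -- satisfied.
Step 2: Compute optimal value.
f(x*) = 6*(-0.75)^2 + 9*(-0.75) = -3.375


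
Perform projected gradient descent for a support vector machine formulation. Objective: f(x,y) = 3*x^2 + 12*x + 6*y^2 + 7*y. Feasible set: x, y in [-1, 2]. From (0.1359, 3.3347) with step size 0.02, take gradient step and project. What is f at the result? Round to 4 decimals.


Step 1: Compute gradient at (0.1359, 3.3347).
grad_x = 2*3*0.1359 + 12 = 12.8154
grad_y = 2*6*3.3347 + 7 = 47.0164
Step 2: Gradient step.
x_raw = 0.1359 - 0.02*12.8154 = -0.1204
y_raw = 3.3347 - 0.02*47.0164 = 2.3944
Step 3: Project onto [-1, 2].
x_proj = clip(-0.1204) = -0.1204
y_proj = clip(2.3944) = 2.0
Step 4: Evaluate f.
f(-0.1204, 2.0) = 36.5986


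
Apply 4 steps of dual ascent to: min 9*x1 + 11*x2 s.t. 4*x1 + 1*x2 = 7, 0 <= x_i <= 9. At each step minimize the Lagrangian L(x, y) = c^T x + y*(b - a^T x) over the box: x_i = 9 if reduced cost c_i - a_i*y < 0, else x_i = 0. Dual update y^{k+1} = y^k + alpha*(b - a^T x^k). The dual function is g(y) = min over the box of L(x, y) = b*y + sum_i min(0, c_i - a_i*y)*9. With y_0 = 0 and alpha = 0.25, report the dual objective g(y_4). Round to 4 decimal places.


Dual ascent for LP: min 9*x1 + 11*x2, 4*x1 + 1*x2 = 7, 0 <= x_i <= 9
Step 1: y^k = 0.0, reduced costs: (9.0, 11.0)
  x^k = (0.0, 0.0), subgradient = b - a^T x = 7.0
  y^{k+1} = 0.0 + 0.25*7.0 = 1.75
Step 2: y^k = 1.75, reduced costs: (2.0, 9.25)
  x^k = (0.0, 0.0), subgradient = b - a^T x = 7.0
  y^{k+1} = 1.75 + 0.25*7.0 = 3.5
Step 3: y^k = 3.5, reduced costs: (-5.0, 7.5)
  x^k = (9.0, 0.0), subgradient = b - a^T x = -29.0
  y^{k+1} = 3.5 + 0.25*-29.0 = -3.75
Step 4: y^k = -3.75, reduced costs: (24.0, 14.75)
  x^k = (0.0, 0.0), subgradient = b - a^T x = 7.0
  y^{k+1} = -3.75 + 0.25*7.0 = -2.0
Dual objective at y_4 = -2.0: reduced costs (17.0, 13.0), box minimizer x = (0.0, 0.0)
g(y_4) = b*y + (c1 - a1*y)*x1 + (c2 - a2*y)*x2 = 7*(-2.0) + 17.0*0.0 + 13.0*0.0 = -14.0 + 0.0 + 0.0 = -14.0


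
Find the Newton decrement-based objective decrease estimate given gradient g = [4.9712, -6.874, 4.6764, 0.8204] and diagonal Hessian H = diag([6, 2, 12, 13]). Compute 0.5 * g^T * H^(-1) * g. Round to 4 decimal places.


Step 1: H is diagonal, so H^(-1) * g = [0.8285, -3.437, 0.3897, 0.0631].
Step 2: g^T H^(-1) g = sum_i g_i^2 / H_ii
  = (4.9712)^2/6 + (-6.874)^2/2 + (4.6764)^2/12 + (0.8204)^2/13
  = 4.1188 + 23.6259 + 1.8224 + 0.0518 = 29.6189
Step 3: Objective decrease = 0.5 * g^T H^(-1) g = 14.8095


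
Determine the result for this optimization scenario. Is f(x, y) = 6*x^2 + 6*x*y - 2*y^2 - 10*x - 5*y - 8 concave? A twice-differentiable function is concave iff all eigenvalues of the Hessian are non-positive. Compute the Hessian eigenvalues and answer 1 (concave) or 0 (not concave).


The Hessian of f(x,y) = 6*x^2 + 6*x*y - 2*y^2 - 10*x - 5*y - 8 is:
H = [[12, 6], [6, -4]]
Trace = 12 - 4 = 8
Determinant = 12*-4 - (6)^2 = -84
Discriminant = (8)^2 - 4*-84 = 400.0
Eigenvalues: lambda_1 = -6.0, lambda_2 = 14.0
The function is not concave.

0


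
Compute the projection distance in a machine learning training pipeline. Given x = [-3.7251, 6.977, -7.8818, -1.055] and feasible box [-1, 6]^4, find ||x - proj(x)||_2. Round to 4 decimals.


Project each component onto [-1, 6].
clip(-3.7251) = -1.0, clip(6.977) = 6.0, clip(-7.8818) = -1.0, clip(-1.055) = -1.0
Projection = [-1.0, 6.0, -1.0, -1.0]
Squared diffs: [7.4262, 0.9545, 47.3592, 0.003]
Distance = sqrt(55.7429) = 7.4661


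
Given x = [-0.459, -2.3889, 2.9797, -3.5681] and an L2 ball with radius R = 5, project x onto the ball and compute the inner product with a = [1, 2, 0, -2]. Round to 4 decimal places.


Step 1: Compute ||x|| (intermediates to 6 decimals).
||x|| = sqrt((-0.459)^2 + (-2.3889)^2 + 2.9797^2 + (-3.5681)^2) = 5.246663
Step 2: Project.
Since ||x|| > R, scale = R/||x|| = 5/5.246663 = 0.952987, proj(x) = scale * x
proj(x) = [-0.437421, -2.276591, 2.839615, -3.400353]
Step 3: Dot product.
a^T * proj(x) = 1*(-0.437421) + 2*(-2.276591) + 0*2.839615 - 2*(-3.400353) = 1.8101


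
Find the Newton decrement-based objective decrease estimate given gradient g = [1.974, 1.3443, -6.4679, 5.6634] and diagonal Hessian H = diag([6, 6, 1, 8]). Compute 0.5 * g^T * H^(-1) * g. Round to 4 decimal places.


Step 1: H is diagonal, so H^(-1) * g = [0.329, 0.2241, -6.4679, 0.7079].
Step 2: g^T H^(-1) g = sum_i g_i^2 / H_ii
  = (1.974)^2/6 + (1.3443)^2/6 + (-6.4679)^2/1 + (5.6634)^2/8
  = 0.6494 + 0.3012 + 41.8337 + 4.0093 = 46.7936
Step 3: Objective decrease = 0.5 * g^T H^(-1) g = 23.3968


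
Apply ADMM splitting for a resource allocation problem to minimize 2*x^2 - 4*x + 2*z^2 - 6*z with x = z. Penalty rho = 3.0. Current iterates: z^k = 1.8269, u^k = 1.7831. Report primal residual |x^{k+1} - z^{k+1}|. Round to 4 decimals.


ADMM iteration with rho = 3.0, z^k = 1.8269, u^k = 1.7831
Step 1: x-update.
Minimize 2*x^2 - 4*x + (3.0/2)*(x - 1.8269 + 1.7831)^2
FOC: (2*2 + 3.0)*x = 4 + 3.0*(1.8269 - 1.7831)
x^{k+1} = 0.5902
Step 2: z-update.
Minimize 2*z^2 - 6*z + (3.0/2)*(0.5902 - z + 1.7831)^2
FOC: (2*2 + 3.0)*z = 6 + 3.0*(0.5902 + 1.7831)
z^{k+1} = 1.8743
Step 3: u-update.
u^{k+1} = 1.7831 + 0.5902 - 1.8743 = 0.499
Step 4: Primal residual = |0.5902 - 1.8743| = 1.2841


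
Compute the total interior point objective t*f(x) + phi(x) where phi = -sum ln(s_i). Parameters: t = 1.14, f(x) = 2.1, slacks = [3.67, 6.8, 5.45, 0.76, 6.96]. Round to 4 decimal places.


Step 1: Compute log-barrier.
ln values: [1.3002, 1.9169, 1.6956, -0.2744, 1.9402]
phi = -(1.3002 + 1.9169 + 1.6956 - 0.2744 + 1.9402) = -6.5785
Step 2: Compute augmented objective.
t*f(x) = 1.14*2.1 = 2.394
Total = 2.394 - 6.5785 = -4.1845


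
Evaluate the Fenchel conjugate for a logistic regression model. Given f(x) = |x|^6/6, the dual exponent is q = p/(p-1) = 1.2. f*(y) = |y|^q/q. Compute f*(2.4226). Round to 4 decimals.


The conjugate exponent q satisfies 1/p + 1/q = 1.
p = 6, so q = 6/(6 - 1) = 1.2
|y|^q = 2.4226^1.2 = 2.8916
f*(2.4226) = 2.8916 / 1.2 = 2.4097


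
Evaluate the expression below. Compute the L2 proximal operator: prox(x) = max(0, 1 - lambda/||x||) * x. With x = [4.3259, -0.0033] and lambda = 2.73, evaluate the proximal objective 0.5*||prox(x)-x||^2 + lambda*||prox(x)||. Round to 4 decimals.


Step 1: Compute ||x||.
||x|| = 4.3259
Step 2: Compute scaling factor.
scale = max(0, 1 - 2.73/4.3259) = 0.3689
Step 3: prox(x) = [1.5959, -0.0012]
||prox(x)|| = 1.5959
Step 4: Proximal objective.
0.5*||prox-x||^2 = 3.7265
lambda*||prox|| = 4.3568
Total = 8.0833


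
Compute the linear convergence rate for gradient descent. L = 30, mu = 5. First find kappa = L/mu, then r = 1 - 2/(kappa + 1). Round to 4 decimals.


Step 1: Compute the condition number.
kappa = L/mu = 30/5 = 6.0
Step 2: Compute the convergence rate.
r = 1 - 2/(kappa + 1) = 1 - 2*mu/(L + mu) = (L - mu)/(L + mu) = 25/35 = 0.7143


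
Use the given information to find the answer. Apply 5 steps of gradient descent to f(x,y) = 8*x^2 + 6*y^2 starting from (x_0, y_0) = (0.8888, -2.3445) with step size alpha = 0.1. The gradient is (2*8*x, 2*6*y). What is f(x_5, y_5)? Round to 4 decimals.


Gradient descent on f(x,y) = 8*x^2 + 6*y^2.
Starting point: (0.8888, -2.3445), alpha = 0.1
Step 1: grad_x = 2*8*0.8888 = 14.2208, grad_y = 2*6*-2.3445 = -28.134
  x_1 = 0.8888 - 0.1*14.2208 = -0.5333
  y_1 = -2.3445 - 0.1*-28.134 = 0.4689
Step 2: grad_x = 2*8*-0.5333 = -8.5325, grad_y = 2*6*0.4689 = 5.6268
  x_2 = -0.5333 - 0.1*-8.5325 = 0.32
  y_2 = 0.4689 - 0.1*5.6268 = -0.0938
Step 3: grad_x = 2*8*0.32 = 5.1195, grad_y = 2*6*-0.0938 = -1.1254
  x_3 = 0.32 - 0.1*5.1195 = -0.192
  y_3 = -0.0938 - 0.1*-1.1254 = 0.0188
Step 4: grad_x = 2*8*-0.192 = -3.0717, grad_y = 2*6*0.0188 = 0.2251
  x_4 = -0.192 - 0.1*-3.0717 = 0.1152
  y_4 = 0.0188 - 0.1*0.2251 = -0.0038
Step 5: grad_x = 2*8*0.1152 = 1.843, grad_y = 2*6*-0.0038 = -0.045
  x_5 = 0.1152 - 0.1*1.843 = -0.0691
  y_5 = -0.0038 - 0.1*-0.045 = 0.0008
f(-0.0691, 0.0008) = 8*(-0.0691)^2 + 6*0.0008^2 = 0.0382


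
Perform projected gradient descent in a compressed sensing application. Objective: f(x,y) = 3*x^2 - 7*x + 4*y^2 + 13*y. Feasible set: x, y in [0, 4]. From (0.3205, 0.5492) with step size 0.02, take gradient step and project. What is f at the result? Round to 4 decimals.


Step 1: Compute gradient at (0.3205, 0.5492).
grad_x = 2*3*0.3205 - 7 = -5.077
grad_y = 2*4*0.5492 + 13 = 17.3936
Step 2: Gradient step.
x_raw = 0.3205 - 0.02*-5.077 = 0.422
y_raw = 0.5492 - 0.02*17.3936 = 0.2013
Step 3: Project onto [0, 4].
x_proj = clip(0.422) = 0.422
y_proj = clip(0.2013) = 0.2013
Step 4: Evaluate f.
f(0.422, 0.2013) = 0.3595


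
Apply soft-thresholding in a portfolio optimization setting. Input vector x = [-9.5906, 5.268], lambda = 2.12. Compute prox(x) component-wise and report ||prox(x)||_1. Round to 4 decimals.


Soft-thresholding with lambda = 2.12:
prox(-9.5906) = sign(-9.5906)*max(|-9.5906| - 2.12, 0) = -7.4706
prox(5.268) = sign(5.268)*max(|5.268| - 2.12, 0) = 3.148
prox(x) = [-7.4706, 3.148]
||prox(x)||_1 = 7.4706 + 3.148 = 10.6186


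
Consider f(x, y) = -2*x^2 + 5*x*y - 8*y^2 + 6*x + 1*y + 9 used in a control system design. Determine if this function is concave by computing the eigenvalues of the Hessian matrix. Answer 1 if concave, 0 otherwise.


The Hessian of f(x,y) = -2*x^2 + 5*x*y - 8*y^2 + 6*x + 1*y + 9 is:
H = [[-4, 5], [5, -16]]
Trace = -4 - 16 = -20
Determinant = -4*-16 - (5)^2 = 39
Discriminant = (-20)^2 - 4*39 = 244.0
Eigenvalues: lambda_1 = -17.8102, lambda_2 = -2.1898
The function is concave.

1


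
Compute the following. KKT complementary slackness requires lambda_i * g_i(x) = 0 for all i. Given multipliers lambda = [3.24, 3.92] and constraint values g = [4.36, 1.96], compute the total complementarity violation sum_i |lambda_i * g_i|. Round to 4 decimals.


KKT complementary slackness check:
lambda_1 * g_1 = 3.24 * 4.36 = 14.1264
lambda_2 * g_2 = 3.92 * 1.96 = 7.6832
Total violation = 14.1264 + 7.6832 = 21.8096


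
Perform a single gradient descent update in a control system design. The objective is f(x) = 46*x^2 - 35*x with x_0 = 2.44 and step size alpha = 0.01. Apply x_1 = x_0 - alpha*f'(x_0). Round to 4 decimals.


We compute the gradient at x_0 and apply the update.
f'(x) = 92*x - 35
f'(2.44) = 92*2.44 - 35 = 189.48
x_1 = 2.44 - 0.01*189.48 = 0.5452


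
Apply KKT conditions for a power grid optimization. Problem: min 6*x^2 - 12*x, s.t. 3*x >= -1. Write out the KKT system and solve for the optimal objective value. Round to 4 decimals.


Step 1: Try lambda = 0 (constraint inactive).
Stationarity: 2*6*x - 12 = 0
x* = 12/(2*6) = 1.0
Check constraint: 3*1.0 = 3.0 >= -1 -- satisfied.
Step 2: Compute optimal value.
f(x*) = 6*1.0^2 - 12*1.0 = -6.0
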